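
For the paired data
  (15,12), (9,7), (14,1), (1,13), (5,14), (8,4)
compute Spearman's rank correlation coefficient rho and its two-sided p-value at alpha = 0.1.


Step 1: Rank x and y separately (midranks; no ties here).
rank(x): 15->6, 9->4, 14->5, 1->1, 5->2, 8->3
rank(y): 12->4, 7->3, 1->1, 13->5, 14->6, 4->2
Step 2: d_i = R_x(i) - R_y(i); compute d_i^2.
  (6-4)^2=4, (4-3)^2=1, (5-1)^2=16, (1-5)^2=16, (2-6)^2=16, (3-2)^2=1
sum(d^2) = 54.
Step 3: rho = 1 - 6*54 / (6*(6^2 - 1)) = 1 - 324/210 = -0.542857.
Step 4: Under H0, t = rho * sqrt((n-2)/(1-rho^2)) = -1.2928 ~ t(4).
Step 5: Two-sided p-value from the t-distribution with 4 df = 0.265703.
Step 6: alpha = 0.1. fail to reject H0.

rho = -0.5429, p = 0.265703, fail to reject H0 at alpha = 0.1.


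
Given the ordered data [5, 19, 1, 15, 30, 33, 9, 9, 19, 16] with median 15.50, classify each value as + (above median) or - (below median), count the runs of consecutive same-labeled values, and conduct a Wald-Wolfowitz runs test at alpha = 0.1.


Step 1: Compute median = 15.50; label A = above, B = below.
Labels in order: BABBAABBAA  (n_A = 5, n_B = 5)
Step 2: Count runs R = 6.
Step 3: Under H0 (random ordering), E[R] = 2*n_A*n_B/(n_A+n_B) + 1 = 2*5*5/10 + 1 = 6.0000.
        Var[R] = 2*n_A*n_B*(2*n_A*n_B - n_A - n_B) / ((n_A+n_B)^2 * (n_A+n_B-1)) = 2000/900 = 2.2222.
        SD[R] = 1.4907.
Step 4: R = E[R], so z = 0 with no continuity correction.
Step 5: Two-sided p-value via normal approximation = 2*(1 - Phi(|z|)) = 1.000000.
Step 6: alpha = 0.1. fail to reject H0.

R = 6, z = 0.0000, p = 1.000000, fail to reject H0.


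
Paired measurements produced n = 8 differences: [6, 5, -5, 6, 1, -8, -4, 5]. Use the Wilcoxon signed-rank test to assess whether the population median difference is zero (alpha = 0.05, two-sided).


Step 1: Drop any zero differences (none here) and take |d_i|.
|d| = [6, 5, 5, 6, 1, 8, 4, 5]
Step 2: Midrank |d_i| (ties get averaged ranks).
ranks: |6|->6.5, |5|->4, |5|->4, |6|->6.5, |1|->1, |8|->8, |4|->2, |5|->4
Step 3: Attach original signs; sum ranks with positive sign and with negative sign.
W+ = 6.5 + 4 + 6.5 + 1 + 4 = 22
W- = 4 + 8 + 2 = 14
(Check: W+ + W- = 36 should equal n(n+1)/2 = 36.)
Step 4: Test statistic W = min(W+, W-) = 14.
Step 5: Ties in |d|, so use the tie-corrected normal approximation.
        E[W] = n(n+1)/4 = 8*9/4 = 18.
        Tie groups: |d|=5 (t=3), |d|=6 (t=2); sum(t^3 - t) = 30.
        Var[W] = n(n+1)(2n+1)/24 - sum(t^3-t)/48 = 1224/24 - 30/48 = 50.375.
        z = (W - E[W]) / sqrt(Var[W]) = (14 - 18) / 7.0975 = -0.5636.
        Two-sided p = 2*Phi(z) = 0.573043.
Step 6: alpha = 0.05. fail to reject H0.

W+ = 22, W- = 14, W = min = 14, p = 0.573043, fail to reject H0.


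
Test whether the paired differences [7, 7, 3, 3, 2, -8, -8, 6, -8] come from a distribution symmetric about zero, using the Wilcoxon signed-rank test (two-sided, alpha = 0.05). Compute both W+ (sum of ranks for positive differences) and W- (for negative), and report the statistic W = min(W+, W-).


Step 1: Drop any zero differences (none here) and take |d_i|.
|d| = [7, 7, 3, 3, 2, 8, 8, 6, 8]
Step 2: Midrank |d_i| (ties get averaged ranks).
ranks: |7|->5.5, |7|->5.5, |3|->2.5, |3|->2.5, |2|->1, |8|->8, |8|->8, |6|->4, |8|->8
Step 3: Attach original signs; sum ranks with positive sign and with negative sign.
W+ = 5.5 + 5.5 + 2.5 + 2.5 + 1 + 4 = 21
W- = 8 + 8 + 8 = 24
(Check: W+ + W- = 45 should equal n(n+1)/2 = 45.)
Step 4: Test statistic W = min(W+, W-) = 21.
Step 5: Ties in |d|, so use the tie-corrected normal approximation.
        E[W] = n(n+1)/4 = 9*10/4 = 22.5.
        Tie groups: |d|=3 (t=2), |d|=7 (t=2), |d|=8 (t=3); sum(t^3 - t) = 36.
        Var[W] = n(n+1)(2n+1)/24 - sum(t^3-t)/48 = 1710/24 - 36/48 = 70.5.
        z = (W - E[W]) / sqrt(Var[W]) = (21 - 22.5) / 8.3964 = -0.1786.
        Two-sided p = 2*Phi(z) = 0.858215.
Step 6: alpha = 0.05. fail to reject H0.

W+ = 21, W- = 24, W = min = 21, p = 0.858215, fail to reject H0.


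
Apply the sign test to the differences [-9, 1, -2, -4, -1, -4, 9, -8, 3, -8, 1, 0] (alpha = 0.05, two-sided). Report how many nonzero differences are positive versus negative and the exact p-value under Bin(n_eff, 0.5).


Step 1: Discard zero differences. Original n = 12; n_eff = number of nonzero differences = 11.
Nonzero differences (with sign): -9, +1, -2, -4, -1, -4, +9, -8, +3, -8, +1
Step 2: Count signs: positive = 4, negative = 7.
Step 3: Under H0: P(positive) = 0.5, so the number of positives S ~ Bin(11, 0.5).
Step 4: Two-sided exact p-value = sum of Bin(11,0.5) probabilities at or below the observed probability = 0.548828.
Step 5: alpha = 0.05. fail to reject H0.

n_eff = 11, pos = 4, neg = 7, p = 0.548828, fail to reject H0.


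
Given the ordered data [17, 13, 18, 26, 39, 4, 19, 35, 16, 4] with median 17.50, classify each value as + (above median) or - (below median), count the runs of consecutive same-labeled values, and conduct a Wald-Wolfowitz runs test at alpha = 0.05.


Step 1: Compute median = 17.50; label A = above, B = below.
Labels in order: BBAAABAABB  (n_A = 5, n_B = 5)
Step 2: Count runs R = 5.
Step 3: Under H0 (random ordering), E[R] = 2*n_A*n_B/(n_A+n_B) + 1 = 2*5*5/10 + 1 = 6.0000.
        Var[R] = 2*n_A*n_B*(2*n_A*n_B - n_A - n_B) / ((n_A+n_B)^2 * (n_A+n_B-1)) = 2000/900 = 2.2222.
        SD[R] = 1.4907.
Step 4: Continuity-corrected z = (R + 0.5 - E[R]) / SD[R] = (5 + 0.5 - 6.0000) / 1.4907 = -0.3354.
Step 5: Two-sided p-value via normal approximation = 2*(1 - Phi(|z|)) = 0.737316.
Step 6: alpha = 0.05. fail to reject H0.

R = 5, z = -0.3354, p = 0.737316, fail to reject H0.


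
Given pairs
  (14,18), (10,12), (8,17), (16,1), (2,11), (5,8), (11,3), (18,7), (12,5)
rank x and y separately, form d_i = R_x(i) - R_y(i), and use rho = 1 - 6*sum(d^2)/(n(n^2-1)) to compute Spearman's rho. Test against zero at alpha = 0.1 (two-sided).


Step 1: Rank x and y separately (midranks; no ties here).
rank(x): 14->7, 10->4, 8->3, 16->8, 2->1, 5->2, 11->5, 18->9, 12->6
rank(y): 18->9, 12->7, 17->8, 1->1, 11->6, 8->5, 3->2, 7->4, 5->3
Step 2: d_i = R_x(i) - R_y(i); compute d_i^2.
  (7-9)^2=4, (4-7)^2=9, (3-8)^2=25, (8-1)^2=49, (1-6)^2=25, (2-5)^2=9, (5-2)^2=9, (9-4)^2=25, (6-3)^2=9
sum(d^2) = 164.
Step 3: rho = 1 - 6*164 / (9*(9^2 - 1)) = 1 - 984/720 = -0.366667.
Step 4: Under H0, t = rho * sqrt((n-2)/(1-rho^2)) = -1.0427 ~ t(7).
Step 5: Two-sided p-value from the t-distribution with 7 df = 0.331740.
Step 6: alpha = 0.1. fail to reject H0.

rho = -0.3667, p = 0.331740, fail to reject H0 at alpha = 0.1.


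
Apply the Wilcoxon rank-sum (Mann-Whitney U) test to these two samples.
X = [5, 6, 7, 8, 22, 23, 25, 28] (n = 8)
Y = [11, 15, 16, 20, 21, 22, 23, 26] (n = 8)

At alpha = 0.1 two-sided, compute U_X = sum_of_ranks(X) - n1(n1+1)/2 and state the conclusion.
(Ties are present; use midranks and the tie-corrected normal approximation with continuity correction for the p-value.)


Step 1: Combine and sort all 16 observations; assign midranks.
sorted (value, group): (5,X), (6,X), (7,X), (8,X), (11,Y), (15,Y), (16,Y), (20,Y), (21,Y), (22,X), (22,Y), (23,X), (23,Y), (25,X), (26,Y), (28,X)
ranks: 5->1, 6->2, 7->3, 8->4, 11->5, 15->6, 16->7, 20->8, 21->9, 22->10.5, 22->10.5, 23->12.5, 23->12.5, 25->14, 26->15, 28->16
Step 2: Rank sum for X: R1 = 1 + 2 + 3 + 4 + 10.5 + 12.5 + 14 + 16 = 63.
Step 3: U_X = R1 - n1(n1+1)/2 = 63 - 8*9/2 = 63 - 36 = 27.
       U_Y = n1*n2 - U_X = 64 - 27 = 37.
Step 4: Ties are present, so use the tie-corrected normal approximation (with continuity correction) for the p-value.
Step 5: p-value = 0.636006; compare to alpha = 0.1. fail to reject H0.

U_X = 27, p = 0.636006, fail to reject H0 at alpha = 0.1.


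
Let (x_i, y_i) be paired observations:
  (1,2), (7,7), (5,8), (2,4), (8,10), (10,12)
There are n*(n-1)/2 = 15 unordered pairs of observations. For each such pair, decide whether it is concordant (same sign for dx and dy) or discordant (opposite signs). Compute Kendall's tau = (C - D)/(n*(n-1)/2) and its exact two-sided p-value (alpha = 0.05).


Step 1: Enumerate the 15 unordered pairs (i,j) with i<j and classify each by sign(x_j-x_i) * sign(y_j-y_i).
  (1,2):dx=+6,dy=+5->C; (1,3):dx=+4,dy=+6->C; (1,4):dx=+1,dy=+2->C; (1,5):dx=+7,dy=+8->C
  (1,6):dx=+9,dy=+10->C; (2,3):dx=-2,dy=+1->D; (2,4):dx=-5,dy=-3->C; (2,5):dx=+1,dy=+3->C
  (2,6):dx=+3,dy=+5->C; (3,4):dx=-3,dy=-4->C; (3,5):dx=+3,dy=+2->C; (3,6):dx=+5,dy=+4->C
  (4,5):dx=+6,dy=+6->C; (4,6):dx=+8,dy=+8->C; (5,6):dx=+2,dy=+2->C
Step 2: C = 14, D = 1, total pairs = 15.
Step 3: tau = (C - D)/(n(n-1)/2) = (14 - 1)/15 = 0.866667.
Step 4: Exact two-sided p-value (enumerate n! = 720 permutations of y under H0): p = 0.016667.
Step 5: alpha = 0.05. reject H0.

tau_b = 0.8667 (C=14, D=1), p = 0.016667, reject H0.


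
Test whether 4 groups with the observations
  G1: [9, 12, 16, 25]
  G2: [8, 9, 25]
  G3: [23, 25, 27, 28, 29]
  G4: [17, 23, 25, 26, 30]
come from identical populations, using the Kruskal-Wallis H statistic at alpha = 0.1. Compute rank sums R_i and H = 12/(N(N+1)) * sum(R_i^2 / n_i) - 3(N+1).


Step 1: Combine all N = 17 observations and assign midranks.
sorted (value, group, rank): (8,G2,1), (9,G1,2.5), (9,G2,2.5), (12,G1,4), (16,G1,5), (17,G4,6), (23,G3,7.5), (23,G4,7.5), (25,G1,10.5), (25,G2,10.5), (25,G3,10.5), (25,G4,10.5), (26,G4,13), (27,G3,14), (28,G3,15), (29,G3,16), (30,G4,17)
Step 2: Sum ranks within each group.
R_1 = 22 (n_1 = 4)
R_2 = 14 (n_2 = 3)
R_3 = 63 (n_3 = 5)
R_4 = 54 (n_4 = 5)
Step 3: H = 12/(N(N+1)) * sum(R_i^2/n_i) - 3(N+1)
     = 12/(17*18) * (22^2/4 + 14^2/3 + 63^2/5 + 54^2/5) - 3*18
     = 0.039216 * 1563.33 - 54
     = 7.307190.
Step 4: Ties present; correction factor C = 1 - 72/(17^3 - 17) = 0.985294. Corrected H = 7.307190 / 0.985294 = 7.416252.
Step 5: Under H0, H ~ chi^2(3); p-value = 0.059750.
Step 6: alpha = 0.1. reject H0.

H = 7.4163, df = 3, p = 0.059750, reject H0.


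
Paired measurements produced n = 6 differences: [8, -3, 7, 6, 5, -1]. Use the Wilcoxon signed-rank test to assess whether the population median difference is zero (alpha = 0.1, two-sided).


Step 1: Drop any zero differences (none here) and take |d_i|.
|d| = [8, 3, 7, 6, 5, 1]
Step 2: Midrank |d_i| (ties get averaged ranks).
ranks: |8|->6, |3|->2, |7|->5, |6|->4, |5|->3, |1|->1
Step 3: Attach original signs; sum ranks with positive sign and with negative sign.
W+ = 6 + 5 + 4 + 3 = 18
W- = 2 + 1 = 3
(Check: W+ + W- = 21 should equal n(n+1)/2 = 21.)
Step 4: Test statistic W = min(W+, W-) = 3.
Step 5: No ties, so the exact null distribution over the 2^6 = 64 sign assignments gives the two-sided p-value = 0.156250.
Step 6: alpha = 0.1. fail to reject H0.

W+ = 18, W- = 3, W = min = 3, p = 0.156250, fail to reject H0.


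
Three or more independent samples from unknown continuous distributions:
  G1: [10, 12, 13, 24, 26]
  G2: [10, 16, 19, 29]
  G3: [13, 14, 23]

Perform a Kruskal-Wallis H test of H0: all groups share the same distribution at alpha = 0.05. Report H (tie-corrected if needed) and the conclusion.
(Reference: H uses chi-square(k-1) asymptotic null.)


Step 1: Combine all N = 12 observations and assign midranks.
sorted (value, group, rank): (10,G1,1.5), (10,G2,1.5), (12,G1,3), (13,G1,4.5), (13,G3,4.5), (14,G3,6), (16,G2,7), (19,G2,8), (23,G3,9), (24,G1,10), (26,G1,11), (29,G2,12)
Step 2: Sum ranks within each group.
R_1 = 30 (n_1 = 5)
R_2 = 28.5 (n_2 = 4)
R_3 = 19.5 (n_3 = 3)
Step 3: H = 12/(N(N+1)) * sum(R_i^2/n_i) - 3(N+1)
     = 12/(12*13) * (30^2/5 + 28.5^2/4 + 19.5^2/3) - 3*13
     = 0.076923 * 509.812 - 39
     = 0.216346.
Step 4: Ties present; correction factor C = 1 - 12/(12^3 - 12) = 0.993007. Corrected H = 0.216346 / 0.993007 = 0.217870.
Step 5: Under H0, H ~ chi^2(2); p-value = 0.896789.
Step 6: alpha = 0.05. fail to reject H0.

H = 0.2179, df = 2, p = 0.896789, fail to reject H0.


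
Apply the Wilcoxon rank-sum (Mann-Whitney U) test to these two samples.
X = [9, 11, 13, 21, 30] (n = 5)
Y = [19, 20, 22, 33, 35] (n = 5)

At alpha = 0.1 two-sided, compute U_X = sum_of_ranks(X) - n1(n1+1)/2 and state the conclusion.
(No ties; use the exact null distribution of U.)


Step 1: Combine and sort all 10 observations; assign midranks.
sorted (value, group): (9,X), (11,X), (13,X), (19,Y), (20,Y), (21,X), (22,Y), (30,X), (33,Y), (35,Y)
ranks: 9->1, 11->2, 13->3, 19->4, 20->5, 21->6, 22->7, 30->8, 33->9, 35->10
Step 2: Rank sum for X: R1 = 1 + 2 + 3 + 6 + 8 = 20.
Step 3: U_X = R1 - n1(n1+1)/2 = 20 - 5*6/2 = 20 - 15 = 5.
       U_Y = n1*n2 - U_X = 25 - 5 = 20.
Step 4: No ties, so the exact null distribution of U (based on enumerating the C(10,5) = 252 equally likely rank assignments) gives the two-sided p-value.
Step 5: p-value = 0.150794; compare to alpha = 0.1. fail to reject H0.

U_X = 5, p = 0.150794, fail to reject H0 at alpha = 0.1.


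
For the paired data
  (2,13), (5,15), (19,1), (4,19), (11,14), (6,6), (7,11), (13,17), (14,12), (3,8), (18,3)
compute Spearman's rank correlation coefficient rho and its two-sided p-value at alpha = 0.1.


Step 1: Rank x and y separately (midranks; no ties here).
rank(x): 2->1, 5->4, 19->11, 4->3, 11->7, 6->5, 7->6, 13->8, 14->9, 3->2, 18->10
rank(y): 13->7, 15->9, 1->1, 19->11, 14->8, 6->3, 11->5, 17->10, 12->6, 8->4, 3->2
Step 2: d_i = R_x(i) - R_y(i); compute d_i^2.
  (1-7)^2=36, (4-9)^2=25, (11-1)^2=100, (3-11)^2=64, (7-8)^2=1, (5-3)^2=4, (6-5)^2=1, (8-10)^2=4, (9-6)^2=9, (2-4)^2=4, (10-2)^2=64
sum(d^2) = 312.
Step 3: rho = 1 - 6*312 / (11*(11^2 - 1)) = 1 - 1872/1320 = -0.418182.
Step 4: Under H0, t = rho * sqrt((n-2)/(1-rho^2)) = -1.3811 ~ t(9).
Step 5: Two-sided p-value from the t-distribution with 9 df = 0.200570.
Step 6: alpha = 0.1. fail to reject H0.

rho = -0.4182, p = 0.200570, fail to reject H0 at alpha = 0.1.


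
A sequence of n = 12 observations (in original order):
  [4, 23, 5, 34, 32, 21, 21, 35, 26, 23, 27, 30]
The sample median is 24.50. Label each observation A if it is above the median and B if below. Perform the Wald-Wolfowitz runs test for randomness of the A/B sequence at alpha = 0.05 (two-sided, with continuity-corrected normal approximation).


Step 1: Compute median = 24.50; label A = above, B = below.
Labels in order: BBBAABBAABAA  (n_A = 6, n_B = 6)
Step 2: Count runs R = 6.
Step 3: Under H0 (random ordering), E[R] = 2*n_A*n_B/(n_A+n_B) + 1 = 2*6*6/12 + 1 = 7.0000.
        Var[R] = 2*n_A*n_B*(2*n_A*n_B - n_A - n_B) / ((n_A+n_B)^2 * (n_A+n_B-1)) = 4320/1584 = 2.7273.
        SD[R] = 1.6514.
Step 4: Continuity-corrected z = (R + 0.5 - E[R]) / SD[R] = (6 + 0.5 - 7.0000) / 1.6514 = -0.3028.
Step 5: Two-sided p-value via normal approximation = 2*(1 - Phi(|z|)) = 0.762069.
Step 6: alpha = 0.05. fail to reject H0.

R = 6, z = -0.3028, p = 0.762069, fail to reject H0.


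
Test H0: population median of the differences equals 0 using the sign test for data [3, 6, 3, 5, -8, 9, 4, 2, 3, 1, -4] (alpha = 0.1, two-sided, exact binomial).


Step 1: Discard zero differences. Original n = 11; n_eff = number of nonzero differences = 11.
Nonzero differences (with sign): +3, +6, +3, +5, -8, +9, +4, +2, +3, +1, -4
Step 2: Count signs: positive = 9, negative = 2.
Step 3: Under H0: P(positive) = 0.5, so the number of positives S ~ Bin(11, 0.5).
Step 4: Two-sided exact p-value = sum of Bin(11,0.5) probabilities at or below the observed probability = 0.065430.
Step 5: alpha = 0.1. reject H0.

n_eff = 11, pos = 9, neg = 2, p = 0.065430, reject H0.


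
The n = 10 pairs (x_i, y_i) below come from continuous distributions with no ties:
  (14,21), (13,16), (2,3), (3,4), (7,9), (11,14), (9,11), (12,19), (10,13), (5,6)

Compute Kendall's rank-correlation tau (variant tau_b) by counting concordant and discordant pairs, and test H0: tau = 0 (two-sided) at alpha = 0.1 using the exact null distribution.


Step 1: Enumerate the 45 unordered pairs (i,j) with i<j and classify each by sign(x_j-x_i) * sign(y_j-y_i).
  (1,2):dx=-1,dy=-5->C; (1,3):dx=-12,dy=-18->C; (1,4):dx=-11,dy=-17->C; (1,5):dx=-7,dy=-12->C
  (1,6):dx=-3,dy=-7->C; (1,7):dx=-5,dy=-10->C; (1,8):dx=-2,dy=-2->C; (1,9):dx=-4,dy=-8->C
  (1,10):dx=-9,dy=-15->C; (2,3):dx=-11,dy=-13->C; (2,4):dx=-10,dy=-12->C; (2,5):dx=-6,dy=-7->C
  (2,6):dx=-2,dy=-2->C; (2,7):dx=-4,dy=-5->C; (2,8):dx=-1,dy=+3->D; (2,9):dx=-3,dy=-3->C
  (2,10):dx=-8,dy=-10->C; (3,4):dx=+1,dy=+1->C; (3,5):dx=+5,dy=+6->C; (3,6):dx=+9,dy=+11->C
  (3,7):dx=+7,dy=+8->C; (3,8):dx=+10,dy=+16->C; (3,9):dx=+8,dy=+10->C; (3,10):dx=+3,dy=+3->C
  (4,5):dx=+4,dy=+5->C; (4,6):dx=+8,dy=+10->C; (4,7):dx=+6,dy=+7->C; (4,8):dx=+9,dy=+15->C
  (4,9):dx=+7,dy=+9->C; (4,10):dx=+2,dy=+2->C; (5,6):dx=+4,dy=+5->C; (5,7):dx=+2,dy=+2->C
  (5,8):dx=+5,dy=+10->C; (5,9):dx=+3,dy=+4->C; (5,10):dx=-2,dy=-3->C; (6,7):dx=-2,dy=-3->C
  (6,8):dx=+1,dy=+5->C; (6,9):dx=-1,dy=-1->C; (6,10):dx=-6,dy=-8->C; (7,8):dx=+3,dy=+8->C
  (7,9):dx=+1,dy=+2->C; (7,10):dx=-4,dy=-5->C; (8,9):dx=-2,dy=-6->C; (8,10):dx=-7,dy=-13->C
  (9,10):dx=-5,dy=-7->C
Step 2: C = 44, D = 1, total pairs = 45.
Step 3: tau = (C - D)/(n(n-1)/2) = (44 - 1)/45 = 0.955556.
Step 4: Exact two-sided p-value (enumerate n! = 3628800 permutations of y under H0): p = 0.000006.
Step 5: alpha = 0.1. reject H0.

tau_b = 0.9556 (C=44, D=1), p = 0.000006, reject H0.


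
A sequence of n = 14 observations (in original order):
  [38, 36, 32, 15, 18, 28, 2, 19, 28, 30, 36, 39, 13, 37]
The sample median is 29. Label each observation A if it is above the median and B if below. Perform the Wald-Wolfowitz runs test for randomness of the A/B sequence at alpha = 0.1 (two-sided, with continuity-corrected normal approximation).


Step 1: Compute median = 29; label A = above, B = below.
Labels in order: AAABBBBBBAAABA  (n_A = 7, n_B = 7)
Step 2: Count runs R = 5.
Step 3: Under H0 (random ordering), E[R] = 2*n_A*n_B/(n_A+n_B) + 1 = 2*7*7/14 + 1 = 8.0000.
        Var[R] = 2*n_A*n_B*(2*n_A*n_B - n_A - n_B) / ((n_A+n_B)^2 * (n_A+n_B-1)) = 8232/2548 = 3.2308.
        SD[R] = 1.7974.
Step 4: Continuity-corrected z = (R + 0.5 - E[R]) / SD[R] = (5 + 0.5 - 8.0000) / 1.7974 = -1.3909.
Step 5: Two-sided p-value via normal approximation = 2*(1 - Phi(|z|)) = 0.164264.
Step 6: alpha = 0.1. fail to reject H0.

R = 5, z = -1.3909, p = 0.164264, fail to reject H0.


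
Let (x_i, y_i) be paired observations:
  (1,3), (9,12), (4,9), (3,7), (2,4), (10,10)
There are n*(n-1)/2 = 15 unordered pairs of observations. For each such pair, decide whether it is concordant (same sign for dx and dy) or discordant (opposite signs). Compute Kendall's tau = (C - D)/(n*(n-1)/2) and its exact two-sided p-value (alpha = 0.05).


Step 1: Enumerate the 15 unordered pairs (i,j) with i<j and classify each by sign(x_j-x_i) * sign(y_j-y_i).
  (1,2):dx=+8,dy=+9->C; (1,3):dx=+3,dy=+6->C; (1,4):dx=+2,dy=+4->C; (1,5):dx=+1,dy=+1->C
  (1,6):dx=+9,dy=+7->C; (2,3):dx=-5,dy=-3->C; (2,4):dx=-6,dy=-5->C; (2,5):dx=-7,dy=-8->C
  (2,6):dx=+1,dy=-2->D; (3,4):dx=-1,dy=-2->C; (3,5):dx=-2,dy=-5->C; (3,6):dx=+6,dy=+1->C
  (4,5):dx=-1,dy=-3->C; (4,6):dx=+7,dy=+3->C; (5,6):dx=+8,dy=+6->C
Step 2: C = 14, D = 1, total pairs = 15.
Step 3: tau = (C - D)/(n(n-1)/2) = (14 - 1)/15 = 0.866667.
Step 4: Exact two-sided p-value (enumerate n! = 720 permutations of y under H0): p = 0.016667.
Step 5: alpha = 0.05. reject H0.

tau_b = 0.8667 (C=14, D=1), p = 0.016667, reject H0.


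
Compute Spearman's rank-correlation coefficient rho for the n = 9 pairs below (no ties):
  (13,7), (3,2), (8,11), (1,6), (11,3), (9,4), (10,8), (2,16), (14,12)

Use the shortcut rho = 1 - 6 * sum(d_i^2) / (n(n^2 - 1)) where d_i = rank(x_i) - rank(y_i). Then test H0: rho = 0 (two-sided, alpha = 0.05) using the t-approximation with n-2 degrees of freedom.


Step 1: Rank x and y separately (midranks; no ties here).
rank(x): 13->8, 3->3, 8->4, 1->1, 11->7, 9->5, 10->6, 2->2, 14->9
rank(y): 7->5, 2->1, 11->7, 6->4, 3->2, 4->3, 8->6, 16->9, 12->8
Step 2: d_i = R_x(i) - R_y(i); compute d_i^2.
  (8-5)^2=9, (3-1)^2=4, (4-7)^2=9, (1-4)^2=9, (7-2)^2=25, (5-3)^2=4, (6-6)^2=0, (2-9)^2=49, (9-8)^2=1
sum(d^2) = 110.
Step 3: rho = 1 - 6*110 / (9*(9^2 - 1)) = 1 - 660/720 = 0.083333.
Step 4: Under H0, t = rho * sqrt((n-2)/(1-rho^2)) = 0.2212 ~ t(7).
Step 5: Two-sided p-value from the t-distribution with 7 df = 0.831214.
Step 6: alpha = 0.05. fail to reject H0.

rho = 0.0833, p = 0.831214, fail to reject H0 at alpha = 0.05.


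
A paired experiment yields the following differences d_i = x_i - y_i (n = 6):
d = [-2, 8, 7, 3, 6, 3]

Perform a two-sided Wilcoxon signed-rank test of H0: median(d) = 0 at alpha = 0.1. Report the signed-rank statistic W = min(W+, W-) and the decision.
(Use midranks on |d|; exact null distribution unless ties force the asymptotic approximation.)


Step 1: Drop any zero differences (none here) and take |d_i|.
|d| = [2, 8, 7, 3, 6, 3]
Step 2: Midrank |d_i| (ties get averaged ranks).
ranks: |2|->1, |8|->6, |7|->5, |3|->2.5, |6|->4, |3|->2.5
Step 3: Attach original signs; sum ranks with positive sign and with negative sign.
W+ = 6 + 5 + 2.5 + 4 + 2.5 = 20
W- = 1 = 1
(Check: W+ + W- = 21 should equal n(n+1)/2 = 21.)
Step 4: Test statistic W = min(W+, W-) = 1.
Step 5: Ties in |d|, so use the tie-corrected normal approximation.
        E[W] = n(n+1)/4 = 6*7/4 = 10.5.
        Tie groups: |d|=3 (t=2); sum(t^3 - t) = 6.
        Var[W] = n(n+1)(2n+1)/24 - sum(t^3-t)/48 = 546/24 - 6/48 = 22.625.
        z = (W - E[W]) / sqrt(Var[W]) = (1 - 10.5) / 4.7566 = -1.9972.
        Two-sided p = 2*Phi(z) = 0.045800.
Step 6: alpha = 0.1. reject H0.

W+ = 20, W- = 1, W = min = 1, p = 0.045800, reject H0.


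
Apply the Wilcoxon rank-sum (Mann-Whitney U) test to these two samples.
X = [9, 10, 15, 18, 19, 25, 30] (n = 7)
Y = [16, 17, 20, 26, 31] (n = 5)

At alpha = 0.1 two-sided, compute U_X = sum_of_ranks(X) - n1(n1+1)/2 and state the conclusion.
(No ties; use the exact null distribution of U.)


Step 1: Combine and sort all 12 observations; assign midranks.
sorted (value, group): (9,X), (10,X), (15,X), (16,Y), (17,Y), (18,X), (19,X), (20,Y), (25,X), (26,Y), (30,X), (31,Y)
ranks: 9->1, 10->2, 15->3, 16->4, 17->5, 18->6, 19->7, 20->8, 25->9, 26->10, 30->11, 31->12
Step 2: Rank sum for X: R1 = 1 + 2 + 3 + 6 + 7 + 9 + 11 = 39.
Step 3: U_X = R1 - n1(n1+1)/2 = 39 - 7*8/2 = 39 - 28 = 11.
       U_Y = n1*n2 - U_X = 35 - 11 = 24.
Step 4: No ties, so the exact null distribution of U (based on enumerating the C(12,7) = 792 equally likely rank assignments) gives the two-sided p-value.
Step 5: p-value = 0.343434; compare to alpha = 0.1. fail to reject H0.

U_X = 11, p = 0.343434, fail to reject H0 at alpha = 0.1.


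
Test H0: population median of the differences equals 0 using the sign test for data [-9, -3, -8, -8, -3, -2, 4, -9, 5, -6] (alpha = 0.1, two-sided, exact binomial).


Step 1: Discard zero differences. Original n = 10; n_eff = number of nonzero differences = 10.
Nonzero differences (with sign): -9, -3, -8, -8, -3, -2, +4, -9, +5, -6
Step 2: Count signs: positive = 2, negative = 8.
Step 3: Under H0: P(positive) = 0.5, so the number of positives S ~ Bin(10, 0.5).
Step 4: Two-sided exact p-value = sum of Bin(10,0.5) probabilities at or below the observed probability = 0.109375.
Step 5: alpha = 0.1. fail to reject H0.

n_eff = 10, pos = 2, neg = 8, p = 0.109375, fail to reject H0.


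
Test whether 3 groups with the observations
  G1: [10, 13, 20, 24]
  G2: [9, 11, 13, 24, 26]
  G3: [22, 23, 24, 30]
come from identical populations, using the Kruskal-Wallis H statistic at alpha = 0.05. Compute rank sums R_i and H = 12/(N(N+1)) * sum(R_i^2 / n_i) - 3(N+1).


Step 1: Combine all N = 13 observations and assign midranks.
sorted (value, group, rank): (9,G2,1), (10,G1,2), (11,G2,3), (13,G1,4.5), (13,G2,4.5), (20,G1,6), (22,G3,7), (23,G3,8), (24,G1,10), (24,G2,10), (24,G3,10), (26,G2,12), (30,G3,13)
Step 2: Sum ranks within each group.
R_1 = 22.5 (n_1 = 4)
R_2 = 30.5 (n_2 = 5)
R_3 = 38 (n_3 = 4)
Step 3: H = 12/(N(N+1)) * sum(R_i^2/n_i) - 3(N+1)
     = 12/(13*14) * (22.5^2/4 + 30.5^2/5 + 38^2/4) - 3*14
     = 0.065934 * 673.612 - 42
     = 2.414011.
Step 4: Ties present; correction factor C = 1 - 30/(13^3 - 13) = 0.986264. Corrected H = 2.414011 / 0.986264 = 2.447632.
Step 5: Under H0, H ~ chi^2(2); p-value = 0.294106.
Step 6: alpha = 0.05. fail to reject H0.

H = 2.4476, df = 2, p = 0.294106, fail to reject H0.


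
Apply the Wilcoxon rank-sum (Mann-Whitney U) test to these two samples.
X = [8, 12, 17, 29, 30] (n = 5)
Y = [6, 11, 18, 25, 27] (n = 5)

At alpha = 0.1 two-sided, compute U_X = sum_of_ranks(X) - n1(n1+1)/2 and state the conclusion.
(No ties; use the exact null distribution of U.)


Step 1: Combine and sort all 10 observations; assign midranks.
sorted (value, group): (6,Y), (8,X), (11,Y), (12,X), (17,X), (18,Y), (25,Y), (27,Y), (29,X), (30,X)
ranks: 6->1, 8->2, 11->3, 12->4, 17->5, 18->6, 25->7, 27->8, 29->9, 30->10
Step 2: Rank sum for X: R1 = 2 + 4 + 5 + 9 + 10 = 30.
Step 3: U_X = R1 - n1(n1+1)/2 = 30 - 5*6/2 = 30 - 15 = 15.
       U_Y = n1*n2 - U_X = 25 - 15 = 10.
Step 4: No ties, so the exact null distribution of U (based on enumerating the C(10,5) = 252 equally likely rank assignments) gives the two-sided p-value.
Step 5: p-value = 0.690476; compare to alpha = 0.1. fail to reject H0.

U_X = 15, p = 0.690476, fail to reject H0 at alpha = 0.1.


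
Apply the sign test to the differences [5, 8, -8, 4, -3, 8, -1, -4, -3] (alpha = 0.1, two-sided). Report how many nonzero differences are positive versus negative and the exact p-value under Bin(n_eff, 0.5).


Step 1: Discard zero differences. Original n = 9; n_eff = number of nonzero differences = 9.
Nonzero differences (with sign): +5, +8, -8, +4, -3, +8, -1, -4, -3
Step 2: Count signs: positive = 4, negative = 5.
Step 3: Under H0: P(positive) = 0.5, so the number of positives S ~ Bin(9, 0.5).
Step 4: Two-sided exact p-value = sum of Bin(9,0.5) probabilities at or below the observed probability = 1.000000.
Step 5: alpha = 0.1. fail to reject H0.

n_eff = 9, pos = 4, neg = 5, p = 1.000000, fail to reject H0.


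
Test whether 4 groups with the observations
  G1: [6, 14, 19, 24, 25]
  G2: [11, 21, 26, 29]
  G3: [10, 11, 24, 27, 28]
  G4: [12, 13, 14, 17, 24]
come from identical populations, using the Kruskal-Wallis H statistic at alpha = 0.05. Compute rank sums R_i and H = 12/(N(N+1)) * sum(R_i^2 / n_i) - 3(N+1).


Step 1: Combine all N = 19 observations and assign midranks.
sorted (value, group, rank): (6,G1,1), (10,G3,2), (11,G2,3.5), (11,G3,3.5), (12,G4,5), (13,G4,6), (14,G1,7.5), (14,G4,7.5), (17,G4,9), (19,G1,10), (21,G2,11), (24,G1,13), (24,G3,13), (24,G4,13), (25,G1,15), (26,G2,16), (27,G3,17), (28,G3,18), (29,G2,19)
Step 2: Sum ranks within each group.
R_1 = 46.5 (n_1 = 5)
R_2 = 49.5 (n_2 = 4)
R_3 = 53.5 (n_3 = 5)
R_4 = 40.5 (n_4 = 5)
Step 3: H = 12/(N(N+1)) * sum(R_i^2/n_i) - 3(N+1)
     = 12/(19*20) * (46.5^2/5 + 49.5^2/4 + 53.5^2/5 + 40.5^2/5) - 3*20
     = 0.031579 * 1945.51 - 60
     = 1.437237.
Step 4: Ties present; correction factor C = 1 - 36/(19^3 - 19) = 0.994737. Corrected H = 1.437237 / 0.994737 = 1.444841.
Step 5: Under H0, H ~ chi^2(3); p-value = 0.695058.
Step 6: alpha = 0.05. fail to reject H0.

H = 1.4448, df = 3, p = 0.695058, fail to reject H0.


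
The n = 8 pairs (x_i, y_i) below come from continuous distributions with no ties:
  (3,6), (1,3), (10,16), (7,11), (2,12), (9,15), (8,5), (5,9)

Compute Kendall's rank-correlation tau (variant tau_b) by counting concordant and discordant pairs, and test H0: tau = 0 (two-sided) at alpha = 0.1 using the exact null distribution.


Step 1: Enumerate the 28 unordered pairs (i,j) with i<j and classify each by sign(x_j-x_i) * sign(y_j-y_i).
  (1,2):dx=-2,dy=-3->C; (1,3):dx=+7,dy=+10->C; (1,4):dx=+4,dy=+5->C; (1,5):dx=-1,dy=+6->D
  (1,6):dx=+6,dy=+9->C; (1,7):dx=+5,dy=-1->D; (1,8):dx=+2,dy=+3->C; (2,3):dx=+9,dy=+13->C
  (2,4):dx=+6,dy=+8->C; (2,5):dx=+1,dy=+9->C; (2,6):dx=+8,dy=+12->C; (2,7):dx=+7,dy=+2->C
  (2,8):dx=+4,dy=+6->C; (3,4):dx=-3,dy=-5->C; (3,5):dx=-8,dy=-4->C; (3,6):dx=-1,dy=-1->C
  (3,7):dx=-2,dy=-11->C; (3,8):dx=-5,dy=-7->C; (4,5):dx=-5,dy=+1->D; (4,6):dx=+2,dy=+4->C
  (4,7):dx=+1,dy=-6->D; (4,8):dx=-2,dy=-2->C; (5,6):dx=+7,dy=+3->C; (5,7):dx=+6,dy=-7->D
  (5,8):dx=+3,dy=-3->D; (6,7):dx=-1,dy=-10->C; (6,8):dx=-4,dy=-6->C; (7,8):dx=-3,dy=+4->D
Step 2: C = 21, D = 7, total pairs = 28.
Step 3: tau = (C - D)/(n(n-1)/2) = (21 - 7)/28 = 0.500000.
Step 4: Exact two-sided p-value (enumerate n! = 40320 permutations of y under H0): p = 0.108681.
Step 5: alpha = 0.1. fail to reject H0.

tau_b = 0.5000 (C=21, D=7), p = 0.108681, fail to reject H0.


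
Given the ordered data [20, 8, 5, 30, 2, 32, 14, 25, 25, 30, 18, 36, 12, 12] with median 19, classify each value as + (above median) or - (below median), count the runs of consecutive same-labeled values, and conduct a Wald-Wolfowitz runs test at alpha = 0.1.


Step 1: Compute median = 19; label A = above, B = below.
Labels in order: ABBABABAAABABB  (n_A = 7, n_B = 7)
Step 2: Count runs R = 10.
Step 3: Under H0 (random ordering), E[R] = 2*n_A*n_B/(n_A+n_B) + 1 = 2*7*7/14 + 1 = 8.0000.
        Var[R] = 2*n_A*n_B*(2*n_A*n_B - n_A - n_B) / ((n_A+n_B)^2 * (n_A+n_B-1)) = 8232/2548 = 3.2308.
        SD[R] = 1.7974.
Step 4: Continuity-corrected z = (R - 0.5 - E[R]) / SD[R] = (10 - 0.5 - 8.0000) / 1.7974 = 0.8345.
Step 5: Two-sided p-value via normal approximation = 2*(1 - Phi(|z|)) = 0.403986.
Step 6: alpha = 0.1. fail to reject H0.

R = 10, z = 0.8345, p = 0.403986, fail to reject H0.


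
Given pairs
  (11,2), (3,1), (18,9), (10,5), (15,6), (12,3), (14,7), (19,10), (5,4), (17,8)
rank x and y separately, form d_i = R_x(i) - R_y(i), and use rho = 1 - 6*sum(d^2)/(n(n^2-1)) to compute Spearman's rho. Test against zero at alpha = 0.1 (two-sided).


Step 1: Rank x and y separately (midranks; no ties here).
rank(x): 11->4, 3->1, 18->9, 10->3, 15->7, 12->5, 14->6, 19->10, 5->2, 17->8
rank(y): 2->2, 1->1, 9->9, 5->5, 6->6, 3->3, 7->7, 10->10, 4->4, 8->8
Step 2: d_i = R_x(i) - R_y(i); compute d_i^2.
  (4-2)^2=4, (1-1)^2=0, (9-9)^2=0, (3-5)^2=4, (7-6)^2=1, (5-3)^2=4, (6-7)^2=1, (10-10)^2=0, (2-4)^2=4, (8-8)^2=0
sum(d^2) = 18.
Step 3: rho = 1 - 6*18 / (10*(10^2 - 1)) = 1 - 108/990 = 0.890909.
Step 4: Under H0, t = rho * sqrt((n-2)/(1-rho^2)) = 5.5482 ~ t(8).
Step 5: Two-sided p-value from the t-distribution with 8 df = 0.000542.
Step 6: alpha = 0.1. reject H0.

rho = 0.8909, p = 0.000542, reject H0 at alpha = 0.1.


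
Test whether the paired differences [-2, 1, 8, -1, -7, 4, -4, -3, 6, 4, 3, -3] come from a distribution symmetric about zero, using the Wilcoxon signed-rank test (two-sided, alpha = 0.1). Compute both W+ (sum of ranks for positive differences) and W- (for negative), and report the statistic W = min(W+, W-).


Step 1: Drop any zero differences (none here) and take |d_i|.
|d| = [2, 1, 8, 1, 7, 4, 4, 3, 6, 4, 3, 3]
Step 2: Midrank |d_i| (ties get averaged ranks).
ranks: |2|->3, |1|->1.5, |8|->12, |1|->1.5, |7|->11, |4|->8, |4|->8, |3|->5, |6|->10, |4|->8, |3|->5, |3|->5
Step 3: Attach original signs; sum ranks with positive sign and with negative sign.
W+ = 1.5 + 12 + 8 + 10 + 8 + 5 = 44.5
W- = 3 + 1.5 + 11 + 8 + 5 + 5 = 33.5
(Check: W+ + W- = 78 should equal n(n+1)/2 = 78.)
Step 4: Test statistic W = min(W+, W-) = 33.5.
Step 5: Ties in |d|, so use the tie-corrected normal approximation.
        E[W] = n(n+1)/4 = 12*13/4 = 39.
        Tie groups: |d|=1 (t=2), |d|=3 (t=3), |d|=4 (t=3); sum(t^3 - t) = 54.
        Var[W] = n(n+1)(2n+1)/24 - sum(t^3-t)/48 = 3900/24 - 54/48 = 161.375.
        z = (W - E[W]) / sqrt(Var[W]) = (33.5 - 39) / 12.7033 = -0.4330.
        Two-sided p = 2*Phi(z) = 0.665046.
Step 6: alpha = 0.1. fail to reject H0.

W+ = 44.5, W- = 33.5, W = min = 33.5, p = 0.665046, fail to reject H0.


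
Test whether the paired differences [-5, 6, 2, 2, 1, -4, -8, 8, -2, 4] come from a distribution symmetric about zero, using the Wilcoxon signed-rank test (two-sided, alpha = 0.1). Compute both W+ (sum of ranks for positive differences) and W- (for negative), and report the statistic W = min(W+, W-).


Step 1: Drop any zero differences (none here) and take |d_i|.
|d| = [5, 6, 2, 2, 1, 4, 8, 8, 2, 4]
Step 2: Midrank |d_i| (ties get averaged ranks).
ranks: |5|->7, |6|->8, |2|->3, |2|->3, |1|->1, |4|->5.5, |8|->9.5, |8|->9.5, |2|->3, |4|->5.5
Step 3: Attach original signs; sum ranks with positive sign and with negative sign.
W+ = 8 + 3 + 3 + 1 + 9.5 + 5.5 = 30
W- = 7 + 5.5 + 9.5 + 3 = 25
(Check: W+ + W- = 55 should equal n(n+1)/2 = 55.)
Step 4: Test statistic W = min(W+, W-) = 25.
Step 5: Ties in |d|, so use the tie-corrected normal approximation.
        E[W] = n(n+1)/4 = 10*11/4 = 27.5.
        Tie groups: |d|=2 (t=3), |d|=4 (t=2), |d|=8 (t=2); sum(t^3 - t) = 36.
        Var[W] = n(n+1)(2n+1)/24 - sum(t^3-t)/48 = 2310/24 - 36/48 = 95.5.
        z = (W - E[W]) / sqrt(Var[W]) = (25 - 27.5) / 9.7724 = -0.2558.
        Two-sided p = 2*Phi(z) = 0.798088.
Step 6: alpha = 0.1. fail to reject H0.

W+ = 30, W- = 25, W = min = 25, p = 0.798088, fail to reject H0.


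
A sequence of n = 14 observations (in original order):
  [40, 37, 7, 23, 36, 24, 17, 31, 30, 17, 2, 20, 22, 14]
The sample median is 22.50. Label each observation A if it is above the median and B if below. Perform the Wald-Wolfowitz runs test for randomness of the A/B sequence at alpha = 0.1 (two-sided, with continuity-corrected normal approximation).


Step 1: Compute median = 22.50; label A = above, B = below.
Labels in order: AABAAABAABBBBB  (n_A = 7, n_B = 7)
Step 2: Count runs R = 6.
Step 3: Under H0 (random ordering), E[R] = 2*n_A*n_B/(n_A+n_B) + 1 = 2*7*7/14 + 1 = 8.0000.
        Var[R] = 2*n_A*n_B*(2*n_A*n_B - n_A - n_B) / ((n_A+n_B)^2 * (n_A+n_B-1)) = 8232/2548 = 3.2308.
        SD[R] = 1.7974.
Step 4: Continuity-corrected z = (R + 0.5 - E[R]) / SD[R] = (6 + 0.5 - 8.0000) / 1.7974 = -0.8345.
Step 5: Two-sided p-value via normal approximation = 2*(1 - Phi(|z|)) = 0.403986.
Step 6: alpha = 0.1. fail to reject H0.

R = 6, z = -0.8345, p = 0.403986, fail to reject H0.


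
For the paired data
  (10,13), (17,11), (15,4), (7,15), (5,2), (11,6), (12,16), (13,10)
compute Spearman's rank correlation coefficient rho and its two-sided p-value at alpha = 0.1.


Step 1: Rank x and y separately (midranks; no ties here).
rank(x): 10->3, 17->8, 15->7, 7->2, 5->1, 11->4, 12->5, 13->6
rank(y): 13->6, 11->5, 4->2, 15->7, 2->1, 6->3, 16->8, 10->4
Step 2: d_i = R_x(i) - R_y(i); compute d_i^2.
  (3-6)^2=9, (8-5)^2=9, (7-2)^2=25, (2-7)^2=25, (1-1)^2=0, (4-3)^2=1, (5-8)^2=9, (6-4)^2=4
sum(d^2) = 82.
Step 3: rho = 1 - 6*82 / (8*(8^2 - 1)) = 1 - 492/504 = 0.023810.
Step 4: Under H0, t = rho * sqrt((n-2)/(1-rho^2)) = 0.0583 ~ t(6).
Step 5: Two-sided p-value from the t-distribution with 6 df = 0.955374.
Step 6: alpha = 0.1. fail to reject H0.

rho = 0.0238, p = 0.955374, fail to reject H0 at alpha = 0.1.


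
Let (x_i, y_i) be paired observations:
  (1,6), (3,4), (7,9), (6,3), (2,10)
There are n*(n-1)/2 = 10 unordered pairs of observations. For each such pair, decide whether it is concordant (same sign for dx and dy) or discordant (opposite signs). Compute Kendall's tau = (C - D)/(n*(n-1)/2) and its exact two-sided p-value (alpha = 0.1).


Step 1: Enumerate the 10 unordered pairs (i,j) with i<j and classify each by sign(x_j-x_i) * sign(y_j-y_i).
  (1,2):dx=+2,dy=-2->D; (1,3):dx=+6,dy=+3->C; (1,4):dx=+5,dy=-3->D; (1,5):dx=+1,dy=+4->C
  (2,3):dx=+4,dy=+5->C; (2,4):dx=+3,dy=-1->D; (2,5):dx=-1,dy=+6->D; (3,4):dx=-1,dy=-6->C
  (3,5):dx=-5,dy=+1->D; (4,5):dx=-4,dy=+7->D
Step 2: C = 4, D = 6, total pairs = 10.
Step 3: tau = (C - D)/(n(n-1)/2) = (4 - 6)/10 = -0.200000.
Step 4: Exact two-sided p-value (enumerate n! = 120 permutations of y under H0): p = 0.816667.
Step 5: alpha = 0.1. fail to reject H0.

tau_b = -0.2000 (C=4, D=6), p = 0.816667, fail to reject H0.


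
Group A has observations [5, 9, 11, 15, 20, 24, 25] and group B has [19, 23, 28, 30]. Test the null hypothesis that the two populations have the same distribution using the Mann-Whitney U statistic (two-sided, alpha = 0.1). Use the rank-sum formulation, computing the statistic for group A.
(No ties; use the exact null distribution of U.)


Step 1: Combine and sort all 11 observations; assign midranks.
sorted (value, group): (5,X), (9,X), (11,X), (15,X), (19,Y), (20,X), (23,Y), (24,X), (25,X), (28,Y), (30,Y)
ranks: 5->1, 9->2, 11->3, 15->4, 19->5, 20->6, 23->7, 24->8, 25->9, 28->10, 30->11
Step 2: Rank sum for X: R1 = 1 + 2 + 3 + 4 + 6 + 8 + 9 = 33.
Step 3: U_X = R1 - n1(n1+1)/2 = 33 - 7*8/2 = 33 - 28 = 5.
       U_Y = n1*n2 - U_X = 28 - 5 = 23.
Step 4: No ties, so the exact null distribution of U (based on enumerating the C(11,7) = 330 equally likely rank assignments) gives the two-sided p-value.
Step 5: p-value = 0.109091; compare to alpha = 0.1. fail to reject H0.

U_X = 5, p = 0.109091, fail to reject H0 at alpha = 0.1.


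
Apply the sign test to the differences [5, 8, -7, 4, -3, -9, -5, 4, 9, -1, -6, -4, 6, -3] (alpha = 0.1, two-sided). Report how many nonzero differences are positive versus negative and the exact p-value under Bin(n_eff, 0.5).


Step 1: Discard zero differences. Original n = 14; n_eff = number of nonzero differences = 14.
Nonzero differences (with sign): +5, +8, -7, +4, -3, -9, -5, +4, +9, -1, -6, -4, +6, -3
Step 2: Count signs: positive = 6, negative = 8.
Step 3: Under H0: P(positive) = 0.5, so the number of positives S ~ Bin(14, 0.5).
Step 4: Two-sided exact p-value = sum of Bin(14,0.5) probabilities at or below the observed probability = 0.790527.
Step 5: alpha = 0.1. fail to reject H0.

n_eff = 14, pos = 6, neg = 8, p = 0.790527, fail to reject H0.


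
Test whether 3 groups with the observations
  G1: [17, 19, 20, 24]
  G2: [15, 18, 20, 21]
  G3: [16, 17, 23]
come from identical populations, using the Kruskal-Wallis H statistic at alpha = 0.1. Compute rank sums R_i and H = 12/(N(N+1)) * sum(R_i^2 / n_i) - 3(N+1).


Step 1: Combine all N = 11 observations and assign midranks.
sorted (value, group, rank): (15,G2,1), (16,G3,2), (17,G1,3.5), (17,G3,3.5), (18,G2,5), (19,G1,6), (20,G1,7.5), (20,G2,7.5), (21,G2,9), (23,G3,10), (24,G1,11)
Step 2: Sum ranks within each group.
R_1 = 28 (n_1 = 4)
R_2 = 22.5 (n_2 = 4)
R_3 = 15.5 (n_3 = 3)
Step 3: H = 12/(N(N+1)) * sum(R_i^2/n_i) - 3(N+1)
     = 12/(11*12) * (28^2/4 + 22.5^2/4 + 15.5^2/3) - 3*12
     = 0.090909 * 402.646 - 36
     = 0.604167.
Step 4: Ties present; correction factor C = 1 - 12/(11^3 - 11) = 0.990909. Corrected H = 0.604167 / 0.990909 = 0.609709.
Step 5: Under H0, H ~ chi^2(2); p-value = 0.737230.
Step 6: alpha = 0.1. fail to reject H0.

H = 0.6097, df = 2, p = 0.737230, fail to reject H0.


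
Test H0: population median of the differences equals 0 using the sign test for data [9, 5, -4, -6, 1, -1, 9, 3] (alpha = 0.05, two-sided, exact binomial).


Step 1: Discard zero differences. Original n = 8; n_eff = number of nonzero differences = 8.
Nonzero differences (with sign): +9, +5, -4, -6, +1, -1, +9, +3
Step 2: Count signs: positive = 5, negative = 3.
Step 3: Under H0: P(positive) = 0.5, so the number of positives S ~ Bin(8, 0.5).
Step 4: Two-sided exact p-value = sum of Bin(8,0.5) probabilities at or below the observed probability = 0.726562.
Step 5: alpha = 0.05. fail to reject H0.

n_eff = 8, pos = 5, neg = 3, p = 0.726562, fail to reject H0.


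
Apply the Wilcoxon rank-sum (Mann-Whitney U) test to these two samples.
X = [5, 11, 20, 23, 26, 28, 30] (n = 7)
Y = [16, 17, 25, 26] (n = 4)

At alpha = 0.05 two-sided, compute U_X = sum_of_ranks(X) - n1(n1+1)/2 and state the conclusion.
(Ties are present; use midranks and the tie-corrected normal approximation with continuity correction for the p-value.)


Step 1: Combine and sort all 11 observations; assign midranks.
sorted (value, group): (5,X), (11,X), (16,Y), (17,Y), (20,X), (23,X), (25,Y), (26,X), (26,Y), (28,X), (30,X)
ranks: 5->1, 11->2, 16->3, 17->4, 20->5, 23->6, 25->7, 26->8.5, 26->8.5, 28->10, 30->11
Step 2: Rank sum for X: R1 = 1 + 2 + 5 + 6 + 8.5 + 10 + 11 = 43.5.
Step 3: U_X = R1 - n1(n1+1)/2 = 43.5 - 7*8/2 = 43.5 - 28 = 15.5.
       U_Y = n1*n2 - U_X = 28 - 15.5 = 12.5.
Step 4: Ties are present, so use the tie-corrected normal approximation (with continuity correction) for the p-value.
Step 5: p-value = 0.849769; compare to alpha = 0.05. fail to reject H0.

U_X = 15.5, p = 0.849769, fail to reject H0 at alpha = 0.05.


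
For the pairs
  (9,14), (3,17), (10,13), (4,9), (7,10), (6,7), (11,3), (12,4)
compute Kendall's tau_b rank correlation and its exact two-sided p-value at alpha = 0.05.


Step 1: Enumerate the 28 unordered pairs (i,j) with i<j and classify each by sign(x_j-x_i) * sign(y_j-y_i).
  (1,2):dx=-6,dy=+3->D; (1,3):dx=+1,dy=-1->D; (1,4):dx=-5,dy=-5->C; (1,5):dx=-2,dy=-4->C
  (1,6):dx=-3,dy=-7->C; (1,7):dx=+2,dy=-11->D; (1,8):dx=+3,dy=-10->D; (2,3):dx=+7,dy=-4->D
  (2,4):dx=+1,dy=-8->D; (2,5):dx=+4,dy=-7->D; (2,6):dx=+3,dy=-10->D; (2,7):dx=+8,dy=-14->D
  (2,8):dx=+9,dy=-13->D; (3,4):dx=-6,dy=-4->C; (3,5):dx=-3,dy=-3->C; (3,6):dx=-4,dy=-6->C
  (3,7):dx=+1,dy=-10->D; (3,8):dx=+2,dy=-9->D; (4,5):dx=+3,dy=+1->C; (4,6):dx=+2,dy=-2->D
  (4,7):dx=+7,dy=-6->D; (4,8):dx=+8,dy=-5->D; (5,6):dx=-1,dy=-3->C; (5,7):dx=+4,dy=-7->D
  (5,8):dx=+5,dy=-6->D; (6,7):dx=+5,dy=-4->D; (6,8):dx=+6,dy=-3->D; (7,8):dx=+1,dy=+1->C
Step 2: C = 9, D = 19, total pairs = 28.
Step 3: tau = (C - D)/(n(n-1)/2) = (9 - 19)/28 = -0.357143.
Step 4: Exact two-sided p-value (enumerate n! = 40320 permutations of y under H0): p = 0.275099.
Step 5: alpha = 0.05. fail to reject H0.

tau_b = -0.3571 (C=9, D=19), p = 0.275099, fail to reject H0.
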